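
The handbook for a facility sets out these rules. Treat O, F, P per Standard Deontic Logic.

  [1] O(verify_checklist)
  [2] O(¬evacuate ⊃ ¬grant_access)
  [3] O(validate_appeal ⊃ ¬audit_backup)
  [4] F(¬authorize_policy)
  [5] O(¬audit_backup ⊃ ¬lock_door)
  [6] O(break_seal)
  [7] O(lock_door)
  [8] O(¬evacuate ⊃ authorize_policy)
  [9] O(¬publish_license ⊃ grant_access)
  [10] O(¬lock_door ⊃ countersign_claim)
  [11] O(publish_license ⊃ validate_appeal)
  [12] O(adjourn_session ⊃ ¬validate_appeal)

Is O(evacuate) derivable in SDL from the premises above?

Yes

Premise 7 gives O(lock_door).
Premise 5 is O(¬audit_backup ⊃ ¬lock_door); contrapositively O(lock_door ⊃ audit_backup). Since O(lock_door) holds, K gives O(audit_backup).
Premise 3, O(validate_appeal ⊃ ¬audit_backup), contraposes to O(audit_backup ⊃ ¬validate_appeal); with O(audit_backup) we get O(¬validate_appeal).
The contrapositive of premise 11 (O(publish_license ⊃ validate_appeal)) is O(¬validate_appeal ⊃ ¬publish_license), and O(¬validate_appeal) is already established, so O(¬publish_license).
From O(¬publish_license) and premise 9, O(¬publish_license ⊃ grant_access), we obtain O(grant_access).
Premise 2 is O(¬evacuate ⊃ ¬grant_access); contrapositively O(grant_access ⊃ evacuate). Since O(grant_access) holds, K gives O(evacuate).
Premises 1, 4, 6, 8, 10, 12 do not contribute to this derivation.
So O(evacuate) follows.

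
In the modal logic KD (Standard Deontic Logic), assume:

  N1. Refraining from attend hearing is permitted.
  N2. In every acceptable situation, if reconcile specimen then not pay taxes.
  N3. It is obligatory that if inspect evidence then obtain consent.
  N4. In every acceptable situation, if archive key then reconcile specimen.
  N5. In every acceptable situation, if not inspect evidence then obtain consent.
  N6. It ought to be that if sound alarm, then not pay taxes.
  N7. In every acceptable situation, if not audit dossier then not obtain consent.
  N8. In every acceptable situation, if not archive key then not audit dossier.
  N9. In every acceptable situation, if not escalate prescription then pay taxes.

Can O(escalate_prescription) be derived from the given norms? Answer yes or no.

Yes

Premises 5 and 3 are O(¬inspect_evidence → obtain_consent) and O(inspect_evidence → obtain_consent); every ideal world satisfies ¬inspect_evidence or inspect_evidence, so in either case obtain_consent holds — hence O(obtain_consent).
Premise 7 is O(¬audit_dossier → ¬obtain_consent); contrapositively O(obtain_consent → audit_dossier). Since O(obtain_consent) holds, K gives O(audit_dossier).
Premise 8 is O(¬archive_key → ¬audit_dossier); contrapositively O(audit_dossier → archive_key). Since O(audit_dossier) holds, K gives O(archive_key).
With premise 4, O(archive_key → reconcile_specimen), the K-axiom yields O(reconcile_specimen).
From O(reconcile_specimen) and premise 2, O(reconcile_specimen → ¬pay_taxes), we obtain O(¬pay_taxes).
The contrapositive of premise 9 (O(¬escalate_prescription → pay_taxes)) is O(¬pay_taxes → escalate_prescription), and O(¬pay_taxes) is already established, so O(escalate_prescription).
Premises 1, 6 do not contribute to this derivation.
So O(escalate_prescription) follows.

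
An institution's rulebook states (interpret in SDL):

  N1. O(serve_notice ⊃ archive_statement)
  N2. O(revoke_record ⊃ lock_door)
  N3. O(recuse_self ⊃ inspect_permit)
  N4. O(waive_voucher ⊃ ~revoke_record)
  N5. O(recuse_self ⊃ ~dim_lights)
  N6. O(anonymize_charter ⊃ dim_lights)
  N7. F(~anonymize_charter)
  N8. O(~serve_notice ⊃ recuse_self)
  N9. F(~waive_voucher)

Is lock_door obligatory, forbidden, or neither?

Premise 2 is O(revoke_record ⊃ lock_door), but O(revoke_record) is not derivable from the premises, so it does not yield O(lock_door).
No premise or chain of K-axiom applications forces O(lock_door), and none forces O(~lock_door). So lock_door is neither obligatory nor forbidden under these norms.

Neither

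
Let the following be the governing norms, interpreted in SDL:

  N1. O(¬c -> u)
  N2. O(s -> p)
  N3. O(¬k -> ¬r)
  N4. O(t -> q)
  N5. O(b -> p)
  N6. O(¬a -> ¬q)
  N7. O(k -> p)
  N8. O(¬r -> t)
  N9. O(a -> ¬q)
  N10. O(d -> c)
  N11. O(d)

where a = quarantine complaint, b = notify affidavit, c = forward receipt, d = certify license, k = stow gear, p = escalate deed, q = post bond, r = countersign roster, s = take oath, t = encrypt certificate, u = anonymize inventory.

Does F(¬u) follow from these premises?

Premise 1 is O(¬c -> u), but O(¬c) is not derivable from the premises, so it does not yield O(u).
No other premise forces O(u). An ideal world satisfying every premise can still have ¬u true, so F(¬u) is not derivable.

No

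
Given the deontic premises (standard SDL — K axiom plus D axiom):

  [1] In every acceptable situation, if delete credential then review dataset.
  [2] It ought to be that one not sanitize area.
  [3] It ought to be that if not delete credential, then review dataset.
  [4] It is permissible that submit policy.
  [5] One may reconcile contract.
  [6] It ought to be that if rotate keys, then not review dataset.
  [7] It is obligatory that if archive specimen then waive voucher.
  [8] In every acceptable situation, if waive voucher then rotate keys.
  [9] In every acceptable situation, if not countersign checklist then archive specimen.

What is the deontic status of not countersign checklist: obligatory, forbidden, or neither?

By case analysis on ¬delete_credential: premise 3 gives O(¬delete_credential → review_dataset) and premise 1 gives O(delete_credential → review_dataset), so O(review_dataset) either way.
The contrapositive of premise 6 (O(rotate_keys → ¬review_dataset)) is O(review_dataset → ¬rotate_keys), and O(review_dataset) is already established, so O(¬rotate_keys).
The contrapositive of premise 8 (O(waive_voucher → rotate_keys)) is O(¬rotate_keys → ¬waive_voucher), and O(¬rotate_keys) is already established, so O(¬waive_voucher).
Premise 7, O(archive_specimen → waive_voucher), contraposes to O(¬waive_voucher → ¬archive_specimen); with O(¬waive_voucher) we get O(¬archive_specimen).
The contrapositive of premise 9 (O(¬countersign_checklist → archive_specimen)) is O(¬archive_specimen → countersign_checklist), and O(¬archive_specimen) is already established, so O(countersign_checklist).
Premises 2, 4, 5 do not contribute to this derivation.
Thus O(countersign_checklist), which is F(¬countersign_checklist): ¬countersign_checklist is forbidden.

Forbidden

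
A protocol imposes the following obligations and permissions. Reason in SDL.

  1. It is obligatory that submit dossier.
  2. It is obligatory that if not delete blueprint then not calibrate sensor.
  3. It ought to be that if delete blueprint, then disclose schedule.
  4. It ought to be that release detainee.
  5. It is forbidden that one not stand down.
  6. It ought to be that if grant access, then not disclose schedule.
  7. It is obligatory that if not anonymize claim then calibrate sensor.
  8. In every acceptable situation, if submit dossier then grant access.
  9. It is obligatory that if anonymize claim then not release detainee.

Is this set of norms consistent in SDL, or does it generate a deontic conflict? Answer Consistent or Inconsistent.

Inconsistent

Premise 1 gives O(submit_dossier).
With premise 8, O(submit_dossier → grant_access), the K-axiom yields O(grant_access).
With premise 6, O(grant_access → ¬disclose_schedule), the K-axiom yields O(¬disclose_schedule).
The contrapositive of premise 3 (O(delete_blueprint → disclose_schedule)) is O(¬disclose_schedule → ¬delete_blueprint), and O(¬disclose_schedule) is already established, so O(¬delete_blueprint).
With premise 2, O(¬delete_blueprint → ¬calibrate_sensor), the K-axiom yields O(¬calibrate_sensor).
The contrapositive of premise 7 (O(¬anonymize_claim → calibrate_sensor)) is O(¬calibrate_sensor → anonymize_claim), and O(¬calibrate_sensor) is already established, so O(anonymize_claim).
From O(anonymize_claim) and premise 9, O(anonymize_claim → ¬release_detainee), we obtain O(¬release_detainee).
But premise 4 directly asserts O(release_detainee).
We now have both O(¬release_detainee) and O(release_detainee) — release_detainee is simultaneously obligatory and forbidden, violating the D-axiom.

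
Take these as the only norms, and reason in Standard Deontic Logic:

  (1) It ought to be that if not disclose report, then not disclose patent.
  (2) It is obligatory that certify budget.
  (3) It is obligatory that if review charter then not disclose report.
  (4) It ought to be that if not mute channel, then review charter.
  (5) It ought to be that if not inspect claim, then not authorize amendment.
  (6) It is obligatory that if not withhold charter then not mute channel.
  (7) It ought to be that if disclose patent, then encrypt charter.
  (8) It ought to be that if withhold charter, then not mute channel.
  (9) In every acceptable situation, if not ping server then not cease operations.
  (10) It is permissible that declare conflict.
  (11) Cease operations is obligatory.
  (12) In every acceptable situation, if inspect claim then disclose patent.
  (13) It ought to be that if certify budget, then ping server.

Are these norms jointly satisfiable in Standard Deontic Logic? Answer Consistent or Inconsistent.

Premise 9 is O(¬ping_server → ¬cease_operations), but O(¬ping_server) is not derivable from the premises, so it does not yield O(¬cease_operations).
So O(¬cease_operations) is not derivable, and the apparent clash with O(cease_operations) does not arise.
A world satisfying every obligation exists (e.g. authorize_amendment=false, cease_operations=true, certify_budget=true, declare_conflict=false, disclose_patent=false, disclose_report=false, encrypt_charter=false, inspect_claim=false, mute_channel=false, ping_server=true, review_charter=true, withhold_charter=false); no atom is both obligatory and forbidden, so the set is consistent.

Consistent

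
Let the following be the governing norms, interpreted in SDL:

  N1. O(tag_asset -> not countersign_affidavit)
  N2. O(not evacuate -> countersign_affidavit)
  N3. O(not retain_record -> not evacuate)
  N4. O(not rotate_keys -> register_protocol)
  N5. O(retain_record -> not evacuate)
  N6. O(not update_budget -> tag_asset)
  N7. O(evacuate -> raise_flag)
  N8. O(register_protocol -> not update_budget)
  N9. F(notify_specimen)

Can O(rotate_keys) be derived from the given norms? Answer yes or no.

By case analysis on retain_record: premise 5 gives O(retain_record -> not evacuate) and premise 3 gives O(not retain_record -> not evacuate), so O(not evacuate) either way.
Premise 2 is O(not evacuate -> countersign_affidavit); since O(not evacuate), deontic closure gives O(countersign_affidavit).
The contrapositive of premise 1 (O(tag_asset -> not countersign_affidavit)) is O(countersign_affidavit -> not tag_asset), and O(countersign_affidavit) is already established, so O(not tag_asset).
Premise 6 is O(not update_budget -> tag_asset); contrapositively O(not tag_asset -> update_budget). Since O(not tag_asset) holds, K gives O(update_budget).
Premise 8 is O(register_protocol -> not update_budget); contrapositively O(update_budget -> not register_protocol). Since O(update_budget) holds, K gives O(not register_protocol).
Premise 4 is O(not rotate_keys -> register_protocol); contrapositively O(not register_protocol -> rotate_keys). Since O(not register_protocol) holds, K gives O(rotate_keys).
Premises 7, 9 do not contribute to this derivation.
So O(rotate_keys) follows.

Yes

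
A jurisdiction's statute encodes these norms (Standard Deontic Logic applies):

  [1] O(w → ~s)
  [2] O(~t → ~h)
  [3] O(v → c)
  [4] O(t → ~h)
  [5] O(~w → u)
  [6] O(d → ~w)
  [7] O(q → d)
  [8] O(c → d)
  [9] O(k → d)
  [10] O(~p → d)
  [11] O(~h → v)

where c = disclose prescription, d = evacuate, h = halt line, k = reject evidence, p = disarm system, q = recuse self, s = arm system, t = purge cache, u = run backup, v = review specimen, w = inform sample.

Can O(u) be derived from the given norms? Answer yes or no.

Yes

By case analysis on ~t: premise 2 gives O(~t → ~h) and premise 4 gives O(t → ~h), so O(~h) either way.
From O(~h) and premise 11, O(~h → v), we obtain O(v).
From O(v) and premise 3, O(v → c), we obtain O(c).
Premise 8 is O(c → d); since O(c), deontic closure gives O(d).
From O(d) and premise 6, O(d → ~w), we obtain O(~w).
From O(~w) and premise 5, O(~w → u), we obtain O(u).
Premises 1, 7, 9, 10 do not contribute to this derivation.
So O(u) follows.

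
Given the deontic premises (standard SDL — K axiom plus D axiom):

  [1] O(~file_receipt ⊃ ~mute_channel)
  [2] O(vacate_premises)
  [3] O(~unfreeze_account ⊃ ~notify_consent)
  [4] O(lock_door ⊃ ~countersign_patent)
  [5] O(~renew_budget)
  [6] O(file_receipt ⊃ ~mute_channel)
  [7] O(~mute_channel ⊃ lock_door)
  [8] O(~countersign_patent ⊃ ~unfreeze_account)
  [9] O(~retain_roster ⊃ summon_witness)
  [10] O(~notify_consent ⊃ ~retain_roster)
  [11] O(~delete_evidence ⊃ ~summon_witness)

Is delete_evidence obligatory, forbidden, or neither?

Obligatory

Premises 1 and 6 are O(~file_receipt ⊃ ~mute_channel) and O(file_receipt ⊃ ~mute_channel); every ideal world satisfies ~file_receipt or file_receipt, so in either case ~mute_channel holds — hence O(~mute_channel).
Applying K to premise 7 (O(~mute_channel ⊃ lock_door)) and O(~mute_channel) yields O(lock_door).
Applying K to premise 4 (O(lock_door ⊃ ~countersign_patent)) and O(lock_door) yields O(~countersign_patent).
From O(~countersign_patent) and premise 8, O(~countersign_patent ⊃ ~unfreeze_account), we obtain O(~unfreeze_account).
Applying K to premise 3 (O(~unfreeze_account ⊃ ~notify_consent)) and O(~unfreeze_account) yields O(~notify_consent).
Applying K to premise 10 (O(~notify_consent ⊃ ~retain_roster)) and O(~notify_consent) yields O(~retain_roster).
From O(~retain_roster) and premise 9, O(~retain_roster ⊃ summon_witness), we obtain O(summon_witness).
Premise 11, O(~delete_evidence ⊃ ~summon_witness), contraposes to O(summon_witness ⊃ delete_evidence); with O(summon_witness) we get O(delete_evidence).
Premises 2, 5 do not contribute to this derivation.
Hence delete_evidence is obligatory.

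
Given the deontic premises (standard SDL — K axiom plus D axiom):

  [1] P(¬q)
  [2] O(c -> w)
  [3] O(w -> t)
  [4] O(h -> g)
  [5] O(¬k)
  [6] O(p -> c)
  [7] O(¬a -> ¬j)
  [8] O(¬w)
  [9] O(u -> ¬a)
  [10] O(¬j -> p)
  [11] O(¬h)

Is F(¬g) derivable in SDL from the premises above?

No

Premise 4 is O(h -> g), but O(h) is not derivable from the premises, so it does not yield O(g).
No other premise forces O(g). An ideal world satisfying every premise can still have ¬g true, so F(¬g) is not derivable.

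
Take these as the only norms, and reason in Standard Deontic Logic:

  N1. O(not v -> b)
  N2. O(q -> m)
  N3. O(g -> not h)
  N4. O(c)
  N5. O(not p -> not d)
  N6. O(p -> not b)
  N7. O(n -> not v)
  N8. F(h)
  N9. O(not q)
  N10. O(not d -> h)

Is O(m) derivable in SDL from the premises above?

No

Premise 2 is O(q -> m), but O(q) is not derivable from the premises, so it does not yield O(m).
No other premise forces O(m). An ideal world satisfying every premise can still have m false, so O(m) is not derivable.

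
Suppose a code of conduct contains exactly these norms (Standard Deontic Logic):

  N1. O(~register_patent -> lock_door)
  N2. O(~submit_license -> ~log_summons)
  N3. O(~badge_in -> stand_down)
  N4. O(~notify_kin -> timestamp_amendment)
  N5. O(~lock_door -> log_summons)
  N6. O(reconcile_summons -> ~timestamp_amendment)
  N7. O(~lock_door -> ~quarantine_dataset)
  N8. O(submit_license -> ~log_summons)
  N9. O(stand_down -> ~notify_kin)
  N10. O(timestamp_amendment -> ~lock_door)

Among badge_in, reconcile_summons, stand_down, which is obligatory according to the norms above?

badge_in

Premises 2 and 8 are O(~submit_license -> ~log_summons) and O(submit_license -> ~log_summons); every ideal world satisfies ~submit_license or submit_license, so in either case ~log_summons holds — hence O(~log_summons).
Premise 5, O(~lock_door -> log_summons), contraposes to O(~log_summons -> lock_door); with O(~log_summons) we get O(lock_door).
The contrapositive of premise 10 (O(timestamp_amendment -> ~lock_door)) is O(lock_door -> ~timestamp_amendment), and O(lock_door) is already established, so O(~timestamp_amendment).
The contrapositive of premise 4 (O(~notify_kin -> timestamp_amendment)) is O(~timestamp_amendment -> notify_kin), and O(~timestamp_amendment) is already established, so O(notify_kin).
Premise 9 is O(stand_down -> ~notify_kin); contrapositively O(notify_kin -> ~stand_down). Since O(notify_kin) holds, K gives O(~stand_down).
Premise 3, O(~badge_in -> stand_down), contraposes to O(~stand_down -> badge_in); with O(~stand_down) we get O(badge_in).
So O(badge_in) holds — badge_in is obligatory. None of the other listed options is made obligatory by any chain of premises.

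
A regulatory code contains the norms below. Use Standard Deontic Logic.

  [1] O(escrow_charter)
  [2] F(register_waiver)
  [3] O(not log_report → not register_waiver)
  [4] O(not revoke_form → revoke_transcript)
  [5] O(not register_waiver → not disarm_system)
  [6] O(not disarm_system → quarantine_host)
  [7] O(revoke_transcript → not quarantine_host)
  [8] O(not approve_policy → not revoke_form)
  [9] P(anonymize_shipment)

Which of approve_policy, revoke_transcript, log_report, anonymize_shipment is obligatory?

Premise 2, F(register_waiver), is equivalent to O(not register_waiver).
Premise 5 is O(not register_waiver → not disarm_system); since O(not register_waiver), deontic closure gives O(not disarm_system).
With premise 6, O(not disarm_system → quarantine_host), the K-axiom yields O(quarantine_host).
Premise 7 is O(revoke_transcript → not quarantine_host); contrapositively O(quarantine_host → not revoke_transcript). Since O(quarantine_host) holds, K gives O(not revoke_transcript).
Premise 4 is O(not revoke_form → revoke_transcript); contrapositively O(not revoke_transcript → revoke_form). Since O(not revoke_transcript) holds, K gives O(revoke_form).
Premise 8 is O(not approve_policy → not revoke_form); contrapositively O(revoke_form → approve_policy). Since O(revoke_form) holds, K gives O(approve_policy).
So O(approve_policy) holds — approve_policy is obligatory. None of the other listed options is made obligatory by any chain of premises.

approve_policy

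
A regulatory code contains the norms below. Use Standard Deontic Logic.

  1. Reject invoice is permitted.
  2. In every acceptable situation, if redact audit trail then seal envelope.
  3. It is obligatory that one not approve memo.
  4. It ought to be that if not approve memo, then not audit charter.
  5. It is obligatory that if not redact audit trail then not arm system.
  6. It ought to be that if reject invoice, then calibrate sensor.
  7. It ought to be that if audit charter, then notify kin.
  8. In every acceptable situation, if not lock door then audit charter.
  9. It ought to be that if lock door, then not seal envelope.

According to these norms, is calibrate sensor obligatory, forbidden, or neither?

Neither

Premise 6 is O(reject_invoice → calibrate_sensor), but O(reject_invoice) is not derivable from the premises (the permission P(reject_invoice) asserts only ¬O(¬reject_invoice), not O(reject_invoice)), so it does not yield O(calibrate_sensor).
No premise or chain of K-axiom applications forces O(calibrate_sensor), and none forces O(¬calibrate_sensor). So calibrate_sensor is neither obligatory nor forbidden under these norms.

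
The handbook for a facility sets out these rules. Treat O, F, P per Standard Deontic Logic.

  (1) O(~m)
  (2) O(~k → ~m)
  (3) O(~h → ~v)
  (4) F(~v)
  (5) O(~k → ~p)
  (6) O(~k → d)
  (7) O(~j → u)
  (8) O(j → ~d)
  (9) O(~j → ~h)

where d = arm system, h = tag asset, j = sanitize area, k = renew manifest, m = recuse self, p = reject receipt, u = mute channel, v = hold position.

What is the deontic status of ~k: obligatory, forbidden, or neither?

Premise 4, F(~v), is equivalent to O(v).
The contrapositive of premise 3 (O(~h → ~v)) is O(v → h), and O(v) is already established, so O(h).
Premise 9, O(~j → ~h), contraposes to O(h → j); with O(h) we get O(j).
From O(j) and premise 8, O(j → ~d), we obtain O(~d).
Premise 6, O(~k → d), contraposes to O(~d → k); with O(~d) we get O(k).
Premises 1, 2, 5, 7 do not contribute to this derivation.
Thus O(k), which is F(~k): ~k is forbidden.

Forbidden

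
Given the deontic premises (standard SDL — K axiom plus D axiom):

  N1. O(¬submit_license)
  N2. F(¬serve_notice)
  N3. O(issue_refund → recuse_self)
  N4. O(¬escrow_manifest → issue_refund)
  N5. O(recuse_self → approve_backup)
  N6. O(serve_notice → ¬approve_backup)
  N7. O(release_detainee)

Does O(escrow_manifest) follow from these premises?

Yes

Premise 2 is F(¬serve_notice), i.e. O(serve_notice).
Applying K to premise 6 (O(serve_notice → ¬approve_backup)) and O(serve_notice) yields O(¬approve_backup).
Premise 5 is O(recuse_self → approve_backup); contrapositively O(¬approve_backup → ¬recuse_self). Since O(¬approve_backup) holds, K gives O(¬recuse_self).
Premise 3 is O(issue_refund → recuse_self); contrapositively O(¬recuse_self → ¬issue_refund). Since O(¬recuse_self) holds, K gives O(¬issue_refund).
The contrapositive of premise 4 (O(¬escrow_manifest → issue_refund)) is O(¬issue_refund → escrow_manifest), and O(¬issue_refund) is already established, so O(escrow_manifest).
Premises 1, 7 do not contribute to this derivation.
So O(escrow_manifest) follows.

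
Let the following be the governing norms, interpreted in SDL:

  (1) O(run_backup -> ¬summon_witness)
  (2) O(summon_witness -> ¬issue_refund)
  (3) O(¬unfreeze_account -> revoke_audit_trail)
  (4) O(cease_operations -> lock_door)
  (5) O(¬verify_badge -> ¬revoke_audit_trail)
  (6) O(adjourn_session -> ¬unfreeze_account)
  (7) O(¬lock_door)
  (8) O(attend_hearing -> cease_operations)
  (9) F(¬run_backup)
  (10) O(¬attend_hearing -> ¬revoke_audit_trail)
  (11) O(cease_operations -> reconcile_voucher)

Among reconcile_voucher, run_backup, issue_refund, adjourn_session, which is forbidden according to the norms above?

adjourn_session

Premise 7 states O(¬lock_door) outright.
The contrapositive of premise 4 (O(cease_operations -> lock_door)) is O(¬lock_door -> ¬cease_operations), and O(¬lock_door) is already established, so O(¬cease_operations).
Premise 8 is O(attend_hearing -> cease_operations); contrapositively O(¬cease_operations -> ¬attend_hearing). Since O(¬cease_operations) holds, K gives O(¬attend_hearing).
With premise 10, O(¬attend_hearing -> ¬revoke_audit_trail), the K-axiom yields O(¬revoke_audit_trail).
Premise 3, O(¬unfreeze_account -> revoke_audit_trail), contraposes to O(¬revoke_audit_trail -> unfreeze_account); with O(¬revoke_audit_trail) we get O(unfreeze_account).
The contrapositive of premise 6 (O(adjourn_session -> ¬unfreeze_account)) is O(unfreeze_account -> ¬adjourn_session), and O(unfreeze_account) is already established, so O(¬adjourn_session).
So O(¬adjourn_session) holds, i.e. adjourn_session is forbidden. None of the other listed options is forbidden under the premises.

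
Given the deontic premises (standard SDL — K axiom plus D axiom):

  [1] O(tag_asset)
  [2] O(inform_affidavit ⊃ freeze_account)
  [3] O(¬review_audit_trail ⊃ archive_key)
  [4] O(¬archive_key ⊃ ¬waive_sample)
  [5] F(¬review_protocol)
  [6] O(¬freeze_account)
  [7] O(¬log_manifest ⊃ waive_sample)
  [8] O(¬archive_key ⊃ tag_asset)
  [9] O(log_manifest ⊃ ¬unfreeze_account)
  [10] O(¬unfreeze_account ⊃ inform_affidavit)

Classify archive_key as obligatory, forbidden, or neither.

Obligatory

Premise 6 states O(¬freeze_account) outright.
Premise 2 is O(inform_affidavit ⊃ freeze_account); contrapositively O(¬freeze_account ⊃ ¬inform_affidavit). Since O(¬freeze_account) holds, K gives O(¬inform_affidavit).
Premise 10, O(¬unfreeze_account ⊃ inform_affidavit), contraposes to O(¬inform_affidavit ⊃ unfreeze_account); with O(¬inform_affidavit) we get O(unfreeze_account).
The contrapositive of premise 9 (O(log_manifest ⊃ ¬unfreeze_account)) is O(unfreeze_account ⊃ ¬log_manifest), and O(unfreeze_account) is already established, so O(¬log_manifest).
Premise 7 is O(¬log_manifest ⊃ waive_sample); since O(¬log_manifest), deontic closure gives O(waive_sample).
The contrapositive of premise 4 (O(¬archive_key ⊃ ¬waive_sample)) is O(waive_sample ⊃ archive_key), and O(waive_sample) is already established, so O(archive_key).
Premises 1, 3, 5, 8 do not contribute to this derivation.
Hence archive_key is obligatory.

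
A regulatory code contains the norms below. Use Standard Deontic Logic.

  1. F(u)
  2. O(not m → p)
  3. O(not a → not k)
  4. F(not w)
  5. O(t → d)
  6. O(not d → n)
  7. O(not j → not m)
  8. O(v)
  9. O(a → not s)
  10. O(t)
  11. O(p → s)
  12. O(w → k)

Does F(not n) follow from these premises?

No

Premise 6 is O(not d → n), but O(not d) is not derivable from the premises, so it does not yield O(n).
No other premise forces O(n). An ideal world satisfying every premise can still have not n true, so F(not n) is not derivable.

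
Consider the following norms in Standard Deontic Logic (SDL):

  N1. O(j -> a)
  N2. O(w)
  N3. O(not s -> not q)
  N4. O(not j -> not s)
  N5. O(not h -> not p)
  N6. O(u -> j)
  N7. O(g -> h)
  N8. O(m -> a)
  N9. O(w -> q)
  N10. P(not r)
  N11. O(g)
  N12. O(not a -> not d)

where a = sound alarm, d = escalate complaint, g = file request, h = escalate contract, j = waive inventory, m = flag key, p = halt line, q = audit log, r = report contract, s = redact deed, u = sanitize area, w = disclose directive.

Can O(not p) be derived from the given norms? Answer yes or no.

Premise 5 is O(not h -> not p), but O(not h) is not derivable from the premises, so it does not yield O(not p).
No other premise forces O(not p). An ideal world satisfying every premise can still have not p false, so O(not p) is not derivable.

No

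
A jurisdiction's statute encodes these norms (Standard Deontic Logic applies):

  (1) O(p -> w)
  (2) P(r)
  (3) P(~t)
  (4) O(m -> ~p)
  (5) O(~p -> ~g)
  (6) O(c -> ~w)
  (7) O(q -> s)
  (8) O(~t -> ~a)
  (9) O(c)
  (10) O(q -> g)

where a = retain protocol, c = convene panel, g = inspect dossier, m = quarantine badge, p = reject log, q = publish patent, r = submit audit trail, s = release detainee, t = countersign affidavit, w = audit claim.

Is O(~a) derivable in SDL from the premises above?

Premise 8 is O(~t -> ~a), but O(~t) is not derivable from the premises (the permission P(~t) asserts only ~O(t), not O(~t)), so it does not yield O(~a).
No other premise forces O(~a). An ideal world satisfying every premise can still have ~a false, so O(~a) is not derivable.

No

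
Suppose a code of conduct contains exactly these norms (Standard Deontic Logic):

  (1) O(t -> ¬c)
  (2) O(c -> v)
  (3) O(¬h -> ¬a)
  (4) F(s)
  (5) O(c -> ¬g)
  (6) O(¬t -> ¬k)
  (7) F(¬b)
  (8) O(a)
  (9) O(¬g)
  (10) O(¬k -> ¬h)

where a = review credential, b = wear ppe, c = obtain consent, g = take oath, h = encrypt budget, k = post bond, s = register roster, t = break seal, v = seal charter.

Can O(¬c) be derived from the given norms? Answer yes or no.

Yes

Premise 8 states O(a) outright.
Premise 3, O(¬h -> ¬a), contraposes to O(a -> h); with O(a) we get O(h).
Premise 10, O(¬k -> ¬h), contraposes to O(h -> k); with O(h) we get O(k).
Premise 6 is O(¬t -> ¬k); contrapositively O(k -> t). Since O(k) holds, K gives O(t).
Premise 1 is O(t -> ¬c); since O(t), deontic closure gives O(¬c).
Premises 2, 4, 5, 7, 9 do not contribute to this derivation.
So O(¬c) follows.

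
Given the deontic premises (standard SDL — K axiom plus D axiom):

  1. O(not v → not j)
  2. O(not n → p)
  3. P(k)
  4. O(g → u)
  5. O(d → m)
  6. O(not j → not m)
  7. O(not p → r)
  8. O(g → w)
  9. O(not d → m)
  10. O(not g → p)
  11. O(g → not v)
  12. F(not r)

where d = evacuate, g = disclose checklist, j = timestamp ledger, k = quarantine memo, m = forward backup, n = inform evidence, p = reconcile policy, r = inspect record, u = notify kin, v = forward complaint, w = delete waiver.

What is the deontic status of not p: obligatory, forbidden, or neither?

By case analysis on not d: premise 9 gives O(not d → m) and premise 5 gives O(d → m), so O(m) either way.
The contrapositive of premise 6 (O(not j → not m)) is O(m → j), and O(m) is already established, so O(j).
Premise 1, O(not v → not j), contraposes to O(j → v); with O(j) we get O(v).
Premise 11 is O(g → not v); contrapositively O(v → not g). Since O(v) holds, K gives O(not g).
With premise 10, O(not g → p), the K-axiom yields O(p).
Premises 2, 3, 4, 7, 8, 12 do not contribute to this derivation.
Thus O(p), which is F(not p): not p is forbidden.

Forbidden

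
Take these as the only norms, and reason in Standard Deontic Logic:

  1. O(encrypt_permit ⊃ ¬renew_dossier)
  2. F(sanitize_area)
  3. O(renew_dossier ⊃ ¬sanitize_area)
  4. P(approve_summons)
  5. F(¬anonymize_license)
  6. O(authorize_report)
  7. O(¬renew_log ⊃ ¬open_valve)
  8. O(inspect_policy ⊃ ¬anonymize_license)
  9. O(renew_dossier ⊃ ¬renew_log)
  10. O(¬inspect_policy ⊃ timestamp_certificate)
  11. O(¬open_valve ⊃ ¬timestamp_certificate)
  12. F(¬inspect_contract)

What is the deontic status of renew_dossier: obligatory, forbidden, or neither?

Forbidden

F(¬anonymize_license) at premise 5 means O(anonymize_license).
Premise 8 is O(inspect_policy ⊃ ¬anonymize_license); contrapositively O(anonymize_license ⊃ ¬inspect_policy). Since O(anonymize_license) holds, K gives O(¬inspect_policy).
Applying K to premise 10 (O(¬inspect_policy ⊃ timestamp_certificate)) and O(¬inspect_policy) yields O(timestamp_certificate).
Premise 11 is O(¬open_valve ⊃ ¬timestamp_certificate); contrapositively O(timestamp_certificate ⊃ open_valve). Since O(timestamp_certificate) holds, K gives O(open_valve).
Premise 7, O(¬renew_log ⊃ ¬open_valve), contraposes to O(open_valve ⊃ renew_log); with O(open_valve) we get O(renew_log).
Premise 9, O(renew_dossier ⊃ ¬renew_log), contraposes to O(renew_log ⊃ ¬renew_dossier); with O(renew_log) we get O(¬renew_dossier).
Premises 1, 2, 3, 4, 6, 12 do not contribute to this derivation.
Thus O(¬renew_dossier), which is F(renew_dossier): renew_dossier is forbidden.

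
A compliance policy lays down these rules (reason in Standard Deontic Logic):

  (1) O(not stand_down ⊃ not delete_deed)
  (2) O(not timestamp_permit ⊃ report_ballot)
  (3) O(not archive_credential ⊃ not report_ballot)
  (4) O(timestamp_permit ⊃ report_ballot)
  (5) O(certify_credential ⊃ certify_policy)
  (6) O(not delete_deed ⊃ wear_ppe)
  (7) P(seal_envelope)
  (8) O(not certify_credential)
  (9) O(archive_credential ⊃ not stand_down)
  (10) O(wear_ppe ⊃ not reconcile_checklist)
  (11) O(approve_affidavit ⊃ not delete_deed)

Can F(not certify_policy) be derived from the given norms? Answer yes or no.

Premise 5 is O(certify_credential ⊃ certify_policy), but O(certify_credential) is not derivable from the premises, so it does not yield O(certify_policy).
No other premise forces O(certify_policy). An ideal world satisfying every premise can still have not certify_policy true, so F(not certify_policy) is not derivable.

No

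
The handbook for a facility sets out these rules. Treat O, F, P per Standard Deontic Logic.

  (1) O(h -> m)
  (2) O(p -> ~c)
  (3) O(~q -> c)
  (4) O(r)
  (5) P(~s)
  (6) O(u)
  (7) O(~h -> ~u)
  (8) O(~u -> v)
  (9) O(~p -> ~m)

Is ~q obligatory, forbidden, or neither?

Forbidden

Premise 6 states O(u) outright.
Premise 7, O(~h -> ~u), contraposes to O(u -> h); with O(u) we get O(h).
With premise 1, O(h -> m), the K-axiom yields O(m).
Premise 9, O(~p -> ~m), contraposes to O(m -> p); with O(m) we get O(p).
Applying K to premise 2 (O(p -> ~c)) and O(p) yields O(~c).
Premise 3, O(~q -> c), contraposes to O(~c -> q); with O(~c) we get O(q).
Premises 4, 5, 8 do not contribute to this derivation.
Thus O(q), which is F(~q): ~q is forbidden.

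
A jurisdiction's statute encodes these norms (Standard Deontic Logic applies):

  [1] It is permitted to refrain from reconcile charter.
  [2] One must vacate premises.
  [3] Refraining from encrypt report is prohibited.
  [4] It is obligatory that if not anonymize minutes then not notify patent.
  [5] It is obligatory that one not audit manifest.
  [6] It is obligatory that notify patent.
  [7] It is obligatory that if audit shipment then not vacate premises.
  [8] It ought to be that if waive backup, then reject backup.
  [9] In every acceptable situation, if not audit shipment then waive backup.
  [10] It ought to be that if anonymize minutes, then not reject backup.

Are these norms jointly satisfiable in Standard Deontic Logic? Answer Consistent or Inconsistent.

Inconsistent

From premise 2 we have O(vacate_premises).
Premise 7, O(audit_shipment → ¬vacate_premises), contraposes to O(vacate_premises → ¬audit_shipment); with O(vacate_premises) we get O(¬audit_shipment).
Applying K to premise 9 (O(¬audit_shipment → waive_backup)) and O(¬audit_shipment) yields O(waive_backup).
Premise 8 is O(waive_backup → reject_backup); since O(waive_backup), deontic closure gives O(reject_backup).
Premise 10, O(anonymize_minutes → ¬reject_backup), contraposes to O(reject_backup → ¬anonymize_minutes); with O(reject_backup) we get O(¬anonymize_minutes).
With premise 4, O(¬anonymize_minutes → ¬notify_patent), the K-axiom yields O(¬notify_patent).
Yet premise 6 states O(notify_patent).
We now have both O(¬notify_patent) and O(notify_patent) — notify_patent is simultaneously obligatory and forbidden, violating the D-axiom.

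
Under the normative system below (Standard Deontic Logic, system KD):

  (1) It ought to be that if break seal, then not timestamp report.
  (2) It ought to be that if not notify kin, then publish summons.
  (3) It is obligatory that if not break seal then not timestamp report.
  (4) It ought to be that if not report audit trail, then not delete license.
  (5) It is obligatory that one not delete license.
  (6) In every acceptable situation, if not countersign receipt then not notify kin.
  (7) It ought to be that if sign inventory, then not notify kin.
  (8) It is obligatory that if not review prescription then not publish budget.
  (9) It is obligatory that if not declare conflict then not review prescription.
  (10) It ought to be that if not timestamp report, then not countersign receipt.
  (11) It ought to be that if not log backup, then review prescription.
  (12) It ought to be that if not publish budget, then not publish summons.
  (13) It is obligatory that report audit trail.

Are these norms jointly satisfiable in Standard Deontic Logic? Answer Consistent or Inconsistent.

Premise 4 is O(¬report_audit_trail → ¬delete_license); even if O(¬delete_license) held, inferring O(¬report_audit_trail) would be affirming the consequent — invalid.
So O(¬report_audit_trail) is not derivable, and the apparent clash with O(report_audit_trail) does not arise.
A world satisfying every obligation exists (e.g. break_seal=false, countersign_receipt=false, declare_conflict=true, delete_license=false, log_backup=false, notify_kin=false, publish_budget=true, publish_summons=true, report_audit_trail=true, review_prescription=true, sign_inventory=false, timestamp_report=false); no atom is both obligatory and forbidden, so the set is consistent.

Consistent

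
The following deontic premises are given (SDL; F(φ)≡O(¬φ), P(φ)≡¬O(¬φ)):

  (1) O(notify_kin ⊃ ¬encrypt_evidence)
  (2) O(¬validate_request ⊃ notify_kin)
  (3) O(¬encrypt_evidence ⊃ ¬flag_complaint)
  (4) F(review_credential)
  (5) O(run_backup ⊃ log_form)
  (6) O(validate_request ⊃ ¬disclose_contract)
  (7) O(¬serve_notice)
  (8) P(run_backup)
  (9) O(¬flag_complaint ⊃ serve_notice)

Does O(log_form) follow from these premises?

Premise 5 is O(run_backup ⊃ log_form), but O(run_backup) is not derivable from the premises (the permission P(run_backup) asserts only ¬O(¬run_backup), not O(run_backup)), so it does not yield O(log_form).
No other premise forces O(log_form). An ideal world satisfying every premise can still have log_form false, so O(log_form) is not derivable.

No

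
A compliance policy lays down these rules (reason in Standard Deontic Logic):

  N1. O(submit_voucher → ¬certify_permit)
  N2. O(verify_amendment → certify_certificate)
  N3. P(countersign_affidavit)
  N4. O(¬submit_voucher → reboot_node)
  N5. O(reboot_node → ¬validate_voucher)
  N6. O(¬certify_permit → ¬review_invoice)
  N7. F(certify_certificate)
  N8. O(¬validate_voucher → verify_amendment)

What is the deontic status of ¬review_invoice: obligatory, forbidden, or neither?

Obligatory

Premise 7 is F(certify_certificate), i.e. O(¬certify_certificate).
Premise 2 is O(verify_amendment → certify_certificate); contrapositively O(¬certify_certificate → ¬verify_amendment). Since O(¬certify_certificate) holds, K gives O(¬verify_amendment).
The contrapositive of premise 8 (O(¬validate_voucher → verify_amendment)) is O(¬verify_amendment → validate_voucher), and O(¬verify_amendment) is already established, so O(validate_voucher).
The contrapositive of premise 5 (O(reboot_node → ¬validate_voucher)) is O(validate_voucher → ¬reboot_node), and O(validate_voucher) is already established, so O(¬reboot_node).
Premise 4 is O(¬submit_voucher → reboot_node); contrapositively O(¬reboot_node → submit_voucher). Since O(¬reboot_node) holds, K gives O(submit_voucher).
Applying K to premise 1 (O(submit_voucher → ¬certify_permit)) and O(submit_voucher) yields O(¬certify_permit).
Premise 6 is O(¬certify_permit → ¬review_invoice); since O(¬certify_permit), deontic closure gives O(¬review_invoice).
Premise 3 does not contribute to this derivation.
Hence ¬review_invoice is obligatory.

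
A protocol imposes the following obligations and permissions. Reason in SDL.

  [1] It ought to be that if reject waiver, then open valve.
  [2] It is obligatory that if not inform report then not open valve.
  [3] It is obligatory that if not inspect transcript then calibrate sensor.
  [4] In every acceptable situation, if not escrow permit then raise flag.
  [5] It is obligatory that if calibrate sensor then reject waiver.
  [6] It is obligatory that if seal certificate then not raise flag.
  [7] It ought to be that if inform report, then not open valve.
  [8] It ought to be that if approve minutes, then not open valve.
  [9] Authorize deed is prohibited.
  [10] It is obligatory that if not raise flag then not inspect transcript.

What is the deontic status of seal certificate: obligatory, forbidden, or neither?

Forbidden

By case analysis on inform_report: premise 7 gives O(inform_report → ¬open_valve) and premise 2 gives O(¬inform_report → ¬open_valve), so O(¬open_valve) either way.
The contrapositive of premise 1 (O(reject_waiver → open_valve)) is O(¬open_valve → ¬reject_waiver), and O(¬open_valve) is already established, so O(¬reject_waiver).
Premise 5 is O(calibrate_sensor → reject_waiver); contrapositively O(¬reject_waiver → ¬calibrate_sensor). Since O(¬reject_waiver) holds, K gives O(¬calibrate_sensor).
The contrapositive of premise 3 (O(¬inspect_transcript → calibrate_sensor)) is O(¬calibrate_sensor → inspect_transcript), and O(¬calibrate_sensor) is already established, so O(inspect_transcript).
Premise 10, O(¬raise_flag → ¬inspect_transcript), contraposes to O(inspect_transcript → raise_flag); with O(inspect_transcript) we get O(raise_flag).
The contrapositive of premise 6 (O(seal_certificate → ¬raise_flag)) is O(raise_flag → ¬seal_certificate), and O(raise_flag) is already established, so O(¬seal_certificate).
Premises 4, 8, 9 do not contribute to this derivation.
Thus O(¬seal_certificate), which is F(seal_certificate): seal_certificate is forbidden.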